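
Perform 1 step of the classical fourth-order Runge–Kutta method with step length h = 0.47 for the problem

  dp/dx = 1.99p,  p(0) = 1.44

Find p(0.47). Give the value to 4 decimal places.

3.6590

RK4: k1 = f(x_n, p_n); k2 = f(x_n + h/2, p_n + (h/2)·k1); k3 = f(x_n + h/2, p_n + (h/2)·k2); k4 = f(x_n + h, p_n + h·k3); p_{n+1} = p_n + (h/6)·(k1 + 2k2 + 2k3 + k4).
x=0.000000, p=1.440000:
  k1 = f(0.000000, 1.440000) = 2.865600
  k2 = f(0.235000, 2.113416) = 4.205698
  k3 = f(0.235000, 2.428339) = 4.832395
  k4 = f(0.470000, 3.711225) = 7.385339
  p ← 1.440000 + (0.47/6)·(k1 + 2k2 + 2k3 + k4) = 3.658958
p(0.47) ≈ 3.6590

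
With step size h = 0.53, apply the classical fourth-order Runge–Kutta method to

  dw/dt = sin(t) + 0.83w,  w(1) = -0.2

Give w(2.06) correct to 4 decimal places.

RK4: k1 = f(t_n, w_n); k2 = f(t_n + h/2, w_n + (h/2)·k1); k3 = f(t_n + h/2, w_n + (h/2)·k2); k4 = f(t_n + h, w_n + h·k3); w_{n+1} = w_n + (h/6)·(k1 + 2k2 + 2k3 + k4).
t=1.000000, w=-0.200000:
  k1 = f(1.000000, -0.200000) = 0.675471
  k2 = f(1.265000, -0.021000) = 0.936177
  k3 = f(1.265000, 0.048087) = 0.993520
  k4 = f(1.530000, 0.326565) = 1.270217
  w ← -0.200000 + (0.53/6)·(k1 + 2k2 + 2k3 + k4) = 0.312782
t=1.530000, w=0.312782:
  k1 = f(1.530000, 0.312782) = 1.258777
  k2 = f(1.795000, 0.646358) = 1.511449
  k3 = f(1.795000, 0.713316) = 1.567024
  k4 = f(2.060000, 1.143305) = 1.831650
  w ← 0.312782 + (0.53/6)·(k1 + 2k2 + 2k3 + k4) = 1.129634
w(2.06) ≈ 1.1296

1.1296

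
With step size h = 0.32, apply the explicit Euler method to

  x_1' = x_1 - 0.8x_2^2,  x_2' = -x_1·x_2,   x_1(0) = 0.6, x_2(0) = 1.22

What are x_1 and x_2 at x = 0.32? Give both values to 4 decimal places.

0.4110, 0.9858

Euler on (x_1,x_2): x_1_{n+1} = x_1_n + h·x_1', x_2_{n+1} = x_2_n + h·x_2'.
0.000000: (0.600000, 1.220000); f=(-0.590720, -0.732000) → (0.410970, 0.985760)
(x_1(0.32), x_2(0.32)) ≈ (0.4110, 0.9858)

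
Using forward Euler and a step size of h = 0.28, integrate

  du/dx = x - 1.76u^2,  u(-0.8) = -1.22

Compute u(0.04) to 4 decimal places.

-15.4268

Euler: u_{n+1} = u_n + h·f(x_n, u_n).
x=-0.800000, u=-1.220000: f=-3.419584 → u ← -1.220000 + 0.28·(-3.419584) = -2.177484
x=-0.520000, u=-2.177484: f=-8.864925 → u ← -2.177484 + 0.28·(-8.864925) = -4.659662
x=-0.240000, u=-4.659662: f=-38.453919 → u ← -4.659662 + 0.28·(-38.453919) = -15.426760
u(0.04) ≈ -15.4268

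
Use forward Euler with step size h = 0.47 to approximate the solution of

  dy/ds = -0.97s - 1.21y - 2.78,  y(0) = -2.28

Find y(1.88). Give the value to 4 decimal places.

-3.1644

Euler: y_{n+1} = y_n + h·f(s_n, y_n).
s=0.000000, y=-2.280000: f=-0.021200 → y ← -2.280000 + 0.47·(-0.021200) = -2.289964
s=0.470000, y=-2.289964: f=-0.465044 → y ← -2.289964 + 0.47·(-0.465044) = -2.508534
s=0.940000, y=-2.508534: f=-0.656473 → y ← -2.508534 + 0.47·(-0.656473) = -2.817077
s=1.410000, y=-2.817077: f=-0.739037 → y ← -2.817077 + 0.47·(-0.739037) = -3.164424
y(1.88) ≈ -3.1644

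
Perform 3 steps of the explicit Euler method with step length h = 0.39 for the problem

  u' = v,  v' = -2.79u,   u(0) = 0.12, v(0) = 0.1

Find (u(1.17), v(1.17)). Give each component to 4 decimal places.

0.0677, -0.3636

Euler on (u,v): u_{n+1} = u_n + h·u', v_{n+1} = v_n + h·v'.
0.000000: (0.120000, 0.100000); f=(0.100000, -0.334800) → (0.159000, -0.030572)
0.390000: (0.159000, -0.030572); f=(-0.030572, -0.443610) → (0.147077, -0.203580)
0.780000: (0.147077, -0.203580); f=(-0.203580, -0.410345) → (0.067681, -0.363614)
(u(1.17), v(1.17)) ≈ (0.0677, -0.3636)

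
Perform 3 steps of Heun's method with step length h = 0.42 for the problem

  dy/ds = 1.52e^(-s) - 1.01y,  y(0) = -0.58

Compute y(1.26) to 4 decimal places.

0.3453

Heun: k1 = f(s_n, y_n); k2 = f(s_n + h, y_n + h·k1); y_{n+1} = y_n + (h/2)·(k1 + k2).
s=0.000000, y=-0.580000:
  k1 = f(0.000000, -0.580000) = 2.105800
  k2 = f(0.420000, 0.304436) = 0.691231
  y ← -0.580000 + (0.42/2)·(2.105800 + 0.691231) = 0.007376
s=0.420000, y=0.007376:
  k1 = f(0.420000, 0.007376) = 0.991261
  k2 = f(0.840000, 0.423706) = 0.228257
  y ← 0.007376 + (0.42/2)·(0.991261 + 0.228257) = 0.263475
s=0.840000, y=0.263475:
  k1 = f(0.840000, 0.263475) = 0.390090
  k2 = f(1.260000, 0.427313) = -0.000432
  y ← 0.263475 + (0.42/2)·(0.390090 + (-0.000432)) = 0.345303
y(1.26) ≈ 0.3453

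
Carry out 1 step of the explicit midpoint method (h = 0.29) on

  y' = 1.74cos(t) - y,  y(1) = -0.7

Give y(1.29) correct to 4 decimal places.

Midpoint: k1 = f(t_n, y_n); k2 = f(t_n + h/2, y_n + (h/2)·k1); y_{n+1} = y_n + h·k2.
t=1.000000, y=-0.700000:
  k1 = f(1.000000, -0.700000) = 1.640126
  k2 = f(1.145000, -0.462182) = 1.180882
  y ← -0.700000 + 0.29·1.180882 = -0.357544
y(1.29) ≈ -0.3575

-0.3575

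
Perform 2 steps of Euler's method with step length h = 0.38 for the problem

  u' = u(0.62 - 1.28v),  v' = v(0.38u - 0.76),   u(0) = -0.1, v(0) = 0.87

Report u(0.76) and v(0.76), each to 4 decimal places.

Euler on (u,v): u_{n+1} = u_n + h·u', v_{n+1} = v_n + h·v'.
0.000000: (-0.100000, 0.870000); f=(0.049360, -0.694260) → (-0.081243, 0.606181)
0.380000: (-0.081243, 0.606181); f=(0.012667, -0.479412) → (-0.076430, 0.424005)
(u(0.76), v(0.76)) ≈ (-0.0764, 0.4240)

-0.0764, 0.4240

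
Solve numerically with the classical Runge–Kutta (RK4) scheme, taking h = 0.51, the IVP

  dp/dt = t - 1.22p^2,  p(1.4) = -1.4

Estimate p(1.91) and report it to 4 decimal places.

RK4: k1 = f(t_n, p_n); k2 = f(t_n + h/2, p_n + (h/2)·k1); k3 = f(t_n + h/2, p_n + (h/2)·k2); k4 = f(t_n + h, p_n + h·k3); p_{n+1} = p_n + (h/6)·(k1 + 2k2 + 2k3 + k4).
t=1.400000, p=-1.400000:
  k1 = f(1.400000, -1.400000) = -0.991200
  k2 = f(1.655000, -1.652756) = -1.677555
  k3 = f(1.655000, -1.827777) = -2.420736
  k4 = f(1.910000, -2.634575) = -6.558003
  p ← -1.400000 + (0.51/6)·(k1 + 2k2 + 2k3 + k4) = -2.738392
p(1.91) ≈ -2.7384

-2.7384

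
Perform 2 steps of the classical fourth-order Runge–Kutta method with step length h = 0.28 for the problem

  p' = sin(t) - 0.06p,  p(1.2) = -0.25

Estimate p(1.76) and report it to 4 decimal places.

RK4: k1 = f(t_n, p_n); k2 = f(t_n + h/2, p_n + (h/2)·k1); k3 = f(t_n + h/2, p_n + (h/2)·k2); k4 = f(t_n + h, p_n + h·k3); p_{n+1} = p_n + (h/6)·(k1 + 2k2 + 2k3 + k4).
t=1.200000, p=-0.250000:
  k1 = f(1.200000, -0.250000) = 0.947039
  k2 = f(1.340000, -0.117415) = 0.980529
  k3 = f(1.340000, -0.112726) = 0.980248
  k4 = f(1.480000, 0.024469) = 0.994413
  p ← -0.250000 + (0.28/6)·(k1 + 2k2 + 2k3 + k4) = 0.023607
t=1.480000, p=0.023607:
  k1 = f(1.480000, 0.023607) = 0.994464
  k2 = f(1.620000, 0.162832) = 0.989020
  k3 = f(1.620000, 0.162070) = 0.989066
  k4 = f(1.760000, 0.300545) = 0.964122
  p ← 0.023607 + (0.28/6)·(k1 + 2k2 + 2k3 + k4) = 0.299629
p(1.76) ≈ 0.2996

0.2996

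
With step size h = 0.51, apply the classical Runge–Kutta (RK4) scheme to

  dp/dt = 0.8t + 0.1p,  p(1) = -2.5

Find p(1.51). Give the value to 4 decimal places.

RK4: k1 = f(t_n, p_n); k2 = f(t_n + h/2, p_n + (h/2)·k1); k3 = f(t_n + h/2, p_n + (h/2)·k2); k4 = f(t_n + h, p_n + h·k3); p_{n+1} = p_n + (h/6)·(k1 + 2k2 + 2k3 + k4).
t=1.000000, p=-2.500000:
  k1 = f(1.000000, -2.500000) = 0.550000
  k2 = f(1.255000, -2.359750) = 0.768025
  k3 = f(1.255000, -2.304154) = 0.773585
  k4 = f(1.510000, -2.105472) = 0.997453
  p ← -2.500000 + (0.51/6)·(k1 + 2k2 + 2k3 + k4) = -2.106393
p(1.51) ≈ -2.1064

-2.1064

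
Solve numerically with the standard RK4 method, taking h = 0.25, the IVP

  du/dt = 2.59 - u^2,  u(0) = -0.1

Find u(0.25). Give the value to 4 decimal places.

RK4: k1 = f(t_n, u_n); k2 = f(t_n + h/2, u_n + (h/2)·k1); k3 = f(t_n + h/2, u_n + (h/2)·k2); k4 = f(t_n + h, u_n + h·k3); u_{n+1} = u_n + (h/6)·(k1 + 2k2 + 2k3 + k4).
t=0.000000, u=-0.100000:
  k1 = f(0.000000, -0.100000) = 2.580000
  k2 = f(0.125000, 0.222500) = 2.540494
  k3 = f(0.125000, 0.217562) = 2.542667
  k4 = f(0.250000, 0.535667) = 2.303061
  u ← -0.100000 + (0.25/6)·(k1 + 2k2 + 2k3 + k4) = 0.527058
u(0.25) ≈ 0.5271

0.5271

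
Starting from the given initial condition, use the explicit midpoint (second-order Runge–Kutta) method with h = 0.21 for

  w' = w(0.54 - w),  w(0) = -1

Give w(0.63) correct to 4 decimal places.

-4.2650

Midpoint: k1 = f(x_n, w_n); k2 = f(x_n + h/2, w_n + (h/2)·k1); w_{n+1} = w_n + h·k2.
x=0.000000, w=-1.000000:
  k1 = f(0.000000, -1.000000) = -1.540000
  k2 = f(0.105000, -1.161700) = -1.976865
  w ← -1.000000 + 0.21·(-1.976865) = -1.415142
x=0.210000, w=-1.415142:
  k1 = f(0.210000, -1.415142) = -2.766802
  k2 = f(0.315000, -1.705656) = -3.830316
  w ← -1.415142 + 0.21·(-3.830316) = -2.219508
x=0.420000, w=-2.219508:
  k1 = f(0.420000, -2.219508) = -6.124750
  k2 = f(0.525000, -2.862607) = -9.740325
  w ← -2.219508 + 0.21·(-9.740325) = -4.264976
w(0.63) ≈ -4.2650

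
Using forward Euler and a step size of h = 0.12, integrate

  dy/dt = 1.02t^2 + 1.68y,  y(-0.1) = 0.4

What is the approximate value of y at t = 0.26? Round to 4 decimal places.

0.6982

Euler: y_{n+1} = y_n + h·f(t_n, y_n).
t=-0.100000, y=0.400000: f=0.682200 → y ← 0.400000 + 0.12·0.682200 = 0.481864
t=0.020000, y=0.481864: f=0.809940 → y ← 0.481864 + 0.12·0.809940 = 0.579057
t=0.140000, y=0.579057: f=0.992807 → y ← 0.579057 + 0.12·0.992807 = 0.698194
y(0.26) ≈ 0.6982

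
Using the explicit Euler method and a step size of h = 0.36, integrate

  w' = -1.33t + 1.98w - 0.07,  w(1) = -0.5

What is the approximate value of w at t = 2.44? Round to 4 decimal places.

Euler: w_{n+1} = w_n + h·f(t_n, w_n).
t=1.000000, w=-0.500000: f=-2.390000 → w ← -0.500000 + 0.36·(-2.390000) = -1.360400
t=1.360000, w=-1.360400: f=-4.572392 → w ← -1.360400 + 0.36·(-4.572392) = -3.006461
t=1.720000, w=-3.006461: f=-8.310393 → w ← -3.006461 + 0.36·(-8.310393) = -5.998203
t=2.080000, w=-5.998203: f=-14.712841 → w ← -5.998203 + 0.36·(-14.712841) = -11.294825
w(2.44) ≈ -11.2948

-11.2948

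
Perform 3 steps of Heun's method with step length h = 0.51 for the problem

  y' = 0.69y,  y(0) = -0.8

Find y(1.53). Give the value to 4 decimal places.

Heun: k1 = f(t_n, y_n); k2 = f(t_n + h, y_n + h·k1); y_{n+1} = y_n + (h/2)·(k1 + k2).
t=0.000000, y=-0.800000:
  k1 = f(0.000000, -0.800000) = -0.552000
  k2 = f(0.510000, -1.081520) = -0.746249
  y ← -0.800000 + (0.51/2)·(-0.552000 + (-0.746249)) = -1.131053
t=0.510000, y=-1.131053:
  k1 = f(0.510000, -1.131053) = -0.780427
  k2 = f(1.020000, -1.529071) = -1.055059
  y ← -1.131053 + (0.51/2)·(-0.780427 + (-1.055059)) = -1.599102
t=1.020000, y=-1.599102:
  k1 = f(1.020000, -1.599102) = -1.103381
  k2 = f(1.530000, -2.161826) = -1.491660
  y ← -1.599102 + (0.51/2)·(-1.103381 + (-1.491660)) = -2.260838
y(1.53) ≈ -2.2608

-2.2608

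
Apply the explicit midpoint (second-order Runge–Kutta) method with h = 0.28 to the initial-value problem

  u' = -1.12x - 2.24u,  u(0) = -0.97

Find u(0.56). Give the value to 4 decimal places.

Midpoint: k1 = f(x_n, u_n); k2 = f(x_n + h/2, u_n + (h/2)·k1); u_{n+1} = u_n + h·k2.
x=0.000000, u=-0.970000:
  k1 = f(0.000000, -0.970000) = 2.172800
  k2 = f(0.140000, -0.665808) = 1.334610
  u ← -0.970000 + 0.28·1.334610 = -0.596309
x=0.280000, u=-0.596309:
  k1 = f(0.280000, -0.596309) = 1.022133
  k2 = f(0.420000, -0.453211) = 0.544792
  u ← -0.596309 + 0.28·0.544792 = -0.443768
u(0.56) ≈ -0.4438

-0.4438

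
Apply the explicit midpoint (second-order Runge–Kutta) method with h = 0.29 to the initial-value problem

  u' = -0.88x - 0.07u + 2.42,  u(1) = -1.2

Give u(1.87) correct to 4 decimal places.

-0.1565

Midpoint: k1 = f(x_n, u_n); k2 = f(x_n + h/2, u_n + (h/2)·k1); u_{n+1} = u_n + h·k2.
x=1.000000, u=-1.200000:
  k1 = f(1.000000, -1.200000) = 1.624000
  k2 = f(1.145000, -0.964520) = 1.479916
  u ← -1.200000 + 0.29·1.479916 = -0.770824
x=1.290000, u=-0.770824:
  k1 = f(1.290000, -0.770824) = 1.338758
  k2 = f(1.435000, -0.576704) = 1.197569
  u ← -0.770824 + 0.29·1.197569 = -0.423529
x=1.580000, u=-0.423529:
  k1 = f(1.580000, -0.423529) = 1.059247
  k2 = f(1.725000, -0.269938) = 0.920896
  u ← -0.423529 + 0.29·0.920896 = -0.156469
u(1.87) ≈ -0.1565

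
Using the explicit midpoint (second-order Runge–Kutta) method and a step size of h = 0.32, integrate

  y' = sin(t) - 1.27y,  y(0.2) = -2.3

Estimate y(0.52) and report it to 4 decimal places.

Midpoint: k1 = f(t_n, y_n); k2 = f(t_n + h/2, y_n + (h/2)·k1); y_{n+1} = y_n + h·k2.
t=0.200000, y=-2.300000:
  k1 = f(0.200000, -2.300000) = 3.119669
  k2 = f(0.360000, -1.800853) = 2.639357
  y ← -2.300000 + 0.32·2.639357 = -1.455406
y(0.52) ≈ -1.4554

-1.4554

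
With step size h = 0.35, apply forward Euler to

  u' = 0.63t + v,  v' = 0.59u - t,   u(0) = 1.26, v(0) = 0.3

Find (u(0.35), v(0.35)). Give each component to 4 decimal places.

1.3650, 0.5602

Euler on (u,v): u_{n+1} = u_n + h·u', v_{n+1} = v_n + h·v'.
0.000000: (1.260000, 0.300000); f=(0.300000, 0.743400) → (1.365000, 0.560190)
(u(0.35), v(0.35)) ≈ (1.3650, 0.5602)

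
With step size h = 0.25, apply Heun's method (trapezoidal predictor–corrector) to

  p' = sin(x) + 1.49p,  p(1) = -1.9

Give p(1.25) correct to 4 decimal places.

-2.4766

Heun: k1 = f(x_n, p_n); k2 = f(x_n + h, p_n + h·k1); p_{n+1} = p_n + (h/2)·(k1 + k2).
x=1.000000, p=-1.900000:
  k1 = f(1.000000, -1.900000) = -1.989529
  k2 = f(1.250000, -2.397382) = -2.623115
  p ← -1.900000 + (0.25/2)·(-1.989529 + (-2.623115)) = -2.476580
p(1.25) ≈ -2.4766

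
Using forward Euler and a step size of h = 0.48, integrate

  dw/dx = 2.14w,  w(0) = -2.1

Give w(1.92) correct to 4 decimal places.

Euler: w_{n+1} = w_n + h·f(x_n, w_n).
x=0.000000, w=-2.100000: f=-4.494000 → w ← -2.100000 + 0.48·(-4.494000) = -4.257120
x=0.480000, w=-4.257120: f=-9.110237 → w ← -4.257120 + 0.48·(-9.110237) = -8.630034
x=0.960000, w=-8.630034: f=-18.468272 → w ← -8.630034 + 0.48·(-18.468272) = -17.494804
x=1.440000, w=-17.494804: f=-37.438881 → w ← -17.494804 + 0.48·(-37.438881) = -35.465467
w(1.92) ≈ -35.4655

-35.4655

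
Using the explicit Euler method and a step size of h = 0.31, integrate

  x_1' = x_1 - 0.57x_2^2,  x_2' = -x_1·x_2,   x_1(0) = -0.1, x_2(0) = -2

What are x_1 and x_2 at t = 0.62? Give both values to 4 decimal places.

-1.8488, -2.5975

Euler on (x_1,x_2): x_1_{n+1} = x_1_n + h·x_1', x_2_{n+1} = x_2_n + h·x_2'.
0.000000: (-0.100000, -2.000000); f=(-2.380000, -0.200000) → (-0.837800, -2.062000)
0.310000: (-0.837800, -2.062000); f=(-3.261351, -1.727544) → (-1.848819, -2.597539)
(x_1(0.62), x_2(0.62)) ≈ (-1.8488, -2.5975)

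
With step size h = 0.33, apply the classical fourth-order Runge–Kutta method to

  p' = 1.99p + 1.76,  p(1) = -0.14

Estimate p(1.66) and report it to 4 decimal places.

1.8807

RK4: k1 = f(x_n, p_n); k2 = f(x_n + h/2, p_n + (h/2)·k1); k3 = f(x_n + h/2, p_n + (h/2)·k2); k4 = f(x_n + h, p_n + h·k3); p_{n+1} = p_n + (h/6)·(k1 + 2k2 + 2k3 + k4).
x=1.000000, p=-0.140000:
  k1 = f(1.000000, -0.140000) = 1.481400
  k2 = f(1.165000, 0.104431) = 1.967818
  k3 = f(1.165000, 0.184690) = 2.127533
  k4 = f(1.330000, 0.562086) = 2.878551
  p ← -0.140000 + (0.33/6)·(k1 + 2k2 + 2k3 + k4) = 0.550286
x=1.330000, p=0.550286:
  k1 = f(1.330000, 0.550286) = 2.855069
  k2 = f(1.495000, 1.021372) = 3.792531
  k3 = f(1.495000, 1.176053) = 4.100346
  k4 = f(1.660000, 1.903400) = 5.547766
  p ← 0.550286 + (0.33/6)·(k1 + 2k2 + 2k3 + k4) = 1.880658
p(1.66) ≈ 1.8807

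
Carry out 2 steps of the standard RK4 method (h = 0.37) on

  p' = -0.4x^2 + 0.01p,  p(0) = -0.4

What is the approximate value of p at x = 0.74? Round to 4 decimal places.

RK4: k1 = f(x_n, p_n); k2 = f(x_n + h/2, p_n + (h/2)·k1); k3 = f(x_n + h/2, p_n + (h/2)·k2); k4 = f(x_n + h, p_n + h·k3); p_{n+1} = p_n + (h/6)·(k1 + 2k2 + 2k3 + k4).
x=0.000000, p=-0.400000:
  k1 = f(0.000000, -0.400000) = -0.004000
  k2 = f(0.185000, -0.400740) = -0.017697
  k3 = f(0.185000, -0.403274) = -0.017723
  k4 = f(0.370000, -0.406557) = -0.058826
  p ← -0.400000 + (0.37/6)·(k1 + 2k2 + 2k3 + k4) = -0.408243
x=0.370000, p=-0.408243:
  k1 = f(0.370000, -0.408243) = -0.058842
  k2 = f(0.555000, -0.419129) = -0.127401
  k3 = f(0.555000, -0.431812) = -0.127528
  k4 = f(0.740000, -0.455428) = -0.223594
  p ← -0.408243 + (0.37/6)·(k1 + 2k2 + 2k3 + k4) = -0.457101
p(0.74) ≈ -0.4571

-0.4571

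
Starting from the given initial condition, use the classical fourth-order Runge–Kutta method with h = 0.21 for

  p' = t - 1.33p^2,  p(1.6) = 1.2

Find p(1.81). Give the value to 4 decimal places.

1.1697

RK4: k1 = f(t_n, p_n); k2 = f(t_n + h/2, p_n + (h/2)·k1); k3 = f(t_n + h/2, p_n + (h/2)·k2); k4 = f(t_n + h, p_n + h·k3); p_{n+1} = p_n + (h/6)·(k1 + 2k2 + 2k3 + k4).
t=1.600000, p=1.200000:
  k1 = f(1.600000, 1.200000) = -0.315200
  k2 = f(1.705000, 1.166904) = -0.106014
  k3 = f(1.705000, 1.188868) = -0.174833
  k4 = f(1.810000, 1.163285) = 0.010201
  p ← 1.200000 + (0.21/6)·(k1 + 2k2 + 2k3 + k4) = 1.169666
p(1.81) ≈ 1.1697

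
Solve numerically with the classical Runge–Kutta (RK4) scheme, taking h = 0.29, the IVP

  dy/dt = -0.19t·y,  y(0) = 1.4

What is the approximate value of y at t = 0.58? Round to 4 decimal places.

1.3560

RK4: k1 = f(t_n, y_n); k2 = f(t_n + h/2, y_n + (h/2)·k1); k3 = f(t_n + h/2, y_n + (h/2)·k2); k4 = f(t_n + h, y_n + h·k3); y_{n+1} = y_n + (h/6)·(k1 + 2k2 + 2k3 + k4).
t=0.000000, y=1.400000:
  k1 = f(0.000000, 1.400000) = 0.000000
  k2 = f(0.145000, 1.400000) = -0.038570
  k3 = f(0.145000, 1.394407) = -0.038416
  k4 = f(0.290000, 1.388859) = -0.076526
  y ← 1.400000 + (0.29/6)·(k1 + 2k2 + 2k3 + k4) = 1.388859
t=0.290000, y=1.388859:
  k1 = f(0.290000, 1.388859) = -0.076526
  k2 = f(0.435000, 1.377763) = -0.113872
  k3 = f(0.435000, 1.372348) = -0.113425
  k4 = f(0.580000, 1.355966) = -0.149427
  y ← 1.388859 + (0.29/6)·(k1 + 2k2 + 2k3 + k4) = 1.355966
y(0.58) ≈ 1.3560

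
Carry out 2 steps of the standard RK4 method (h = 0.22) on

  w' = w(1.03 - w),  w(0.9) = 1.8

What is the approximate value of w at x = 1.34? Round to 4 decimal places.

1.4147

RK4: k1 = f(x_n, w_n); k2 = f(x_n + h/2, w_n + (h/2)·k1); k3 = f(x_n + h/2, w_n + (h/2)·k2); k4 = f(x_n + h, w_n + h·k3); w_{n+1} = w_n + (h/6)·(k1 + 2k2 + 2k3 + k4).
x=0.900000, w=1.800000:
  k1 = f(0.900000, 1.800000) = -1.386000
  k2 = f(1.010000, 1.647540) = -1.017422
  k3 = f(1.010000, 1.688084) = -1.110900
  k4 = f(1.120000, 1.555602) = -0.817627
  w ← 1.800000 + (0.22/6)·(k1 + 2k2 + 2k3 + k4) = 1.563123
x=1.120000, w=1.563123:
  k1 = f(1.120000, 1.563123) = -0.833338
  k2 = f(1.230000, 1.471456) = -0.649584
  k3 = f(1.230000, 1.491669) = -0.688658
  k4 = f(1.340000, 1.411619) = -0.538700
  w ← 1.563123 + (0.22/6)·(k1 + 2k2 + 2k3 + k4) = 1.414678
w(1.34) ≈ 1.4147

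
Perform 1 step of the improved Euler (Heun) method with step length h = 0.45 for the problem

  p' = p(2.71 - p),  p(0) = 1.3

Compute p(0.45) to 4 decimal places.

Heun: k1 = f(t_n, p_n); k2 = f(t_n + h, p_n + h·k1); p_{n+1} = p_n + (h/2)·(k1 + k2).
t=0.000000, p=1.300000:
  k1 = f(0.000000, 1.300000) = 1.833000
  k2 = f(0.450000, 2.124850) = 1.243356
  p ← 1.300000 + (0.45/2)·(1.833000 + 1.243356) = 1.992180
p(0.45) ≈ 1.9922

1.9922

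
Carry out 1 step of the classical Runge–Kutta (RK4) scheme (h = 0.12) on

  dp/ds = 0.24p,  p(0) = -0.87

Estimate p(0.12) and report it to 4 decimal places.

RK4: k1 = f(s_n, p_n); k2 = f(s_n + h/2, p_n + (h/2)·k1); k3 = f(s_n + h/2, p_n + (h/2)·k2); k4 = f(s_n + h, p_n + h·k3); p_{n+1} = p_n + (h/6)·(k1 + 2k2 + 2k3 + k4).
s=0.000000, p=-0.870000:
  k1 = f(0.000000, -0.870000) = -0.208800
  k2 = f(0.060000, -0.882528) = -0.211807
  k3 = f(0.060000, -0.882708) = -0.211850
  k4 = f(0.120000, -0.895422) = -0.214901
  p ← -0.870000 + (0.12/6)·(k1 + 2k2 + 2k3 + k4) = -0.895420
p(0.12) ≈ -0.8954

-0.8954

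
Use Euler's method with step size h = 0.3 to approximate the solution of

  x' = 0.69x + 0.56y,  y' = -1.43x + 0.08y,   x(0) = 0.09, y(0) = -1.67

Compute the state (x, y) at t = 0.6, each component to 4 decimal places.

Euler on (x,y): x_{n+1} = x_n + h·x', y_{n+1} = y_n + h·y'.
0.000000: (0.090000, -1.670000); f=(-0.873100, -0.262300) → (-0.171930, -1.748690)
0.300000: (-0.171930, -1.748690); f=(-1.097898, 0.105965) → (-0.501299, -1.716901)
(x(0.6), y(0.6)) ≈ (-0.5013, -1.7169)

-0.5013, -1.7169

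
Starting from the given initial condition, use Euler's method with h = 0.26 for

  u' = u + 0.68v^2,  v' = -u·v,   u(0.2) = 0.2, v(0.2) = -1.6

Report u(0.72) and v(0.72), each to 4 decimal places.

1.2946, -1.2389

Euler on (u,v): u_{n+1} = u_n + h·u', v_{n+1} = v_n + h·v'.
0.200000: (0.200000, -1.600000); f=(1.940800, 0.320000) → (0.704608, -1.516800)
0.460000: (0.704608, -1.516800); f=(2.269072, 1.068749) → (1.294567, -1.238925)
(u(0.72), v(0.72)) ≈ (1.2946, -1.2389)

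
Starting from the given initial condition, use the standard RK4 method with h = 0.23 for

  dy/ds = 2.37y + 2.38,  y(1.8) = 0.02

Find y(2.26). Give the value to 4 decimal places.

2.0411

RK4: k1 = f(s_n, y_n); k2 = f(s_n + h/2, y_n + (h/2)·k1); k3 = f(s_n + h/2, y_n + (h/2)·k2); k4 = f(s_n + h, y_n + h·k3); y_{n+1} = y_n + (h/6)·(k1 + 2k2 + 2k3 + k4).
s=1.800000, y=0.020000:
  k1 = f(1.800000, 0.020000) = 2.427400
  k2 = f(1.915000, 0.299151) = 3.088988
  k3 = f(1.915000, 0.375234) = 3.269304
  k4 = f(2.030000, 0.771940) = 4.209497
  y ← 0.020000 + (0.23/6)·(k1 + 2k2 + 2k3 + k4) = 0.761883
s=2.030000, y=0.761883:
  k1 = f(2.030000, 0.761883) = 4.185664
  k2 = f(2.145000, 1.243235) = 5.326466
  k3 = f(2.145000, 1.374427) = 5.637392
  k4 = f(2.260000, 2.058484) = 7.258606
  y ← 0.761883 + (0.23/6)·(k1 + 2k2 + 2k3 + k4) = 2.041143
y(2.26) ≈ 2.0411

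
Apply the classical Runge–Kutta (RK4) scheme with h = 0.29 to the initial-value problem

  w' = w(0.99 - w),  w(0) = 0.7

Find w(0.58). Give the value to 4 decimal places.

RK4: k1 = f(t_n, w_n); k2 = f(t_n + h/2, w_n + (h/2)·k1); k3 = f(t_n + h/2, w_n + (h/2)·k2); k4 = f(t_n + h, w_n + h·k3); w_{n+1} = w_n + (h/6)·(k1 + 2k2 + 2k3 + k4).
t=0.000000, w=0.700000:
  k1 = f(0.000000, 0.700000) = 0.203000
  k2 = f(0.145000, 0.729435) = 0.190065
  k3 = f(0.145000, 0.727559) = 0.190941
  k4 = f(0.290000, 0.755373) = 0.177231
  w ← 0.700000 + (0.29/6)·(k1 + 2k2 + 2k3 + k4) = 0.755208
t=0.290000, w=0.755208:
  k1 = f(0.290000, 0.755208) = 0.177317
  k2 = f(0.435000, 0.780919) = 0.163275
  k3 = f(0.435000, 0.778883) = 0.164435
  k4 = f(0.580000, 0.802895) = 0.150226
  w ← 0.755208 + (0.29/6)·(k1 + 2k2 + 2k3 + k4) = 0.802718
w(0.58) ≈ 0.8027

0.8027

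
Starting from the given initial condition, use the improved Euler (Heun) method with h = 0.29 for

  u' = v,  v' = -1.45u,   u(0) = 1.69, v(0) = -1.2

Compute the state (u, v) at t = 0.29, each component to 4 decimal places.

1.2390, -1.8375

Heun on (u,v): k1 = f(t_n, state_n); k2 = f(t_n + h, state_n + h·k1); state_{n+1} = state_n + (h/2)·(k1 + k2).
0.000000: (1.690000, -1.200000)
  k1 = (-1.200000, -2.450500)
  predictor → (1.342000, -1.910645)
  k2 = (-1.910645, -1.945900)
  → (1.238956, -1.837478)
(u(0.29), v(0.29)) ≈ (1.2390, -1.8375)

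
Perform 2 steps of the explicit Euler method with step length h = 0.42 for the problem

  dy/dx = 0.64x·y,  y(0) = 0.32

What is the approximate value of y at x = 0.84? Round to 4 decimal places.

Euler: y_{n+1} = y_n + h·f(x_n, y_n).
x=0.000000, y=0.320000: f=0.000000 → y ← 0.320000 + 0.42·0.000000 = 0.320000
x=0.420000, y=0.320000: f=0.086016 → y ← 0.320000 + 0.42·0.086016 = 0.356127
y(0.84) ≈ 0.3561

0.3561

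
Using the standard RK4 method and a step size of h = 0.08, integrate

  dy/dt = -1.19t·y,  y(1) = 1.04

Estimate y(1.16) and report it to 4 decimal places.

RK4: k1 = f(t_n, y_n); k2 = f(t_n + h/2, y_n + (h/2)·k1); k3 = f(t_n + h/2, y_n + (h/2)·k2); k4 = f(t_n + h, y_n + h·k3); y_{n+1} = y_n + (h/6)·(k1 + 2k2 + 2k3 + k4).
t=1.000000, y=1.040000:
  k1 = f(1.000000, 1.040000) = -1.237600
  k2 = f(1.040000, 0.990496) = -1.225838
  k3 = f(1.040000, 0.990966) = -1.226420
  k4 = f(1.080000, 0.941886) = -1.210512
  y ← 1.040000 + (0.08/6)·(k1 + 2k2 + 2k3 + k4) = 0.941965
t=1.080000, y=0.941965:
  k1 = f(1.080000, 0.941965) = -1.210613
  k2 = f(1.120000, 0.893540) = -1.190911
  k3 = f(1.120000, 0.894329) = -1.191961
  k4 = f(1.160000, 0.846608) = -1.168658
  y ← 0.941965 + (0.08/6)·(k1 + 2k2 + 2k3 + k4) = 0.846698
y(1.16) ≈ 0.8467

0.8467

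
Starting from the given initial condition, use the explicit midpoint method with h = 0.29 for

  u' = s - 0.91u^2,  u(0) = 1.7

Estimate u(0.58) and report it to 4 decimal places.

1.0854

Midpoint: k1 = f(s_n, u_n); k2 = f(s_n + h/2, u_n + (h/2)·k1); u_{n+1} = u_n + h·k2.
s=0.000000, u=1.700000:
  k1 = f(0.000000, 1.700000) = -2.629900
  k2 = f(0.145000, 1.318665) = -1.437377
  u ← 1.700000 + 0.29·(-1.437377) = 1.283161
s=0.290000, u=1.283161:
  k1 = f(0.290000, 1.283161) = -1.208316
  k2 = f(0.435000, 1.107955) = -0.682083
  u ← 1.283161 + 0.29·(-0.682083) = 1.085357
u(0.58) ≈ 1.0854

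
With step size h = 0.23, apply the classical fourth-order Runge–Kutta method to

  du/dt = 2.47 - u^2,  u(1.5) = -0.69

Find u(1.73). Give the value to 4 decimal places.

-0.1717

RK4: k1 = f(t_n, u_n); k2 = f(t_n + h/2, u_n + (h/2)·k1); k3 = f(t_n + h/2, u_n + (h/2)·k2); k4 = f(t_n + h, u_n + h·k3); u_{n+1} = u_n + (h/6)·(k1 + 2k2 + 2k3 + k4).
t=1.500000, u=-0.690000:
  k1 = f(1.500000, -0.690000) = 1.993900
  k2 = f(1.615000, -0.460701) = 2.257754
  k3 = f(1.615000, -0.430358) = 2.284792
  k4 = f(1.730000, -0.164498) = 2.442940
  u ← -0.690000 + (0.23/6)·(k1 + 2k2 + 2k3 + k4) = -0.171659
u(1.73) ≈ -0.1717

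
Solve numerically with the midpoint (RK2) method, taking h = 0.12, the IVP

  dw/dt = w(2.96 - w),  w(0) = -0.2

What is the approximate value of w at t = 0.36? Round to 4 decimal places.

-0.6451

Midpoint: k1 = f(t_n, w_n); k2 = f(t_n + h/2, w_n + (h/2)·k1); w_{n+1} = w_n + h·k2.
t=0.000000, w=-0.200000:
  k1 = f(0.000000, -0.200000) = -0.632000
  k2 = f(0.060000, -0.237920) = -0.760849
  w ← -0.200000 + 0.12·(-0.760849) = -0.291302
t=0.120000, w=-0.291302:
  k1 = f(0.120000, -0.291302) = -0.947110
  k2 = f(0.180000, -0.348129) = -1.151654
  w ← -0.291302 + 0.12·(-1.151654) = -0.429500
t=0.240000, w=-0.429500:
  k1 = f(0.240000, -0.429500) = -1.455792
  k2 = f(0.300000, -0.516848) = -1.797001
  w ← -0.429500 + 0.12·(-1.797001) = -0.645141
w(0.36) ≈ -0.6451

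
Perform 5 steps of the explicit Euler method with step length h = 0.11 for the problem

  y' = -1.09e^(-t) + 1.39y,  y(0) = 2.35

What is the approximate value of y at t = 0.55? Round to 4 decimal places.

4.1057

Euler: y_{n+1} = y_n + h·f(t_n, y_n).
t=0.000000, y=2.350000: f=2.176500 → y ← 2.350000 + 0.11·2.176500 = 2.589415
t=0.110000, y=2.589415: f=2.622828 → y ← 2.589415 + 0.11·2.622828 = 2.877926
t=0.220000, y=2.877926: f=3.125572 → y ← 2.877926 + 0.11·3.125572 = 3.221739
t=0.330000, y=3.221739: f=3.694590 → y ← 3.221739 + 0.11·3.694590 = 3.628144
t=0.440000, y=3.628144: f=4.341120 → y ← 3.628144 + 0.11·4.341120 = 4.105667
y(0.55) ≈ 4.1057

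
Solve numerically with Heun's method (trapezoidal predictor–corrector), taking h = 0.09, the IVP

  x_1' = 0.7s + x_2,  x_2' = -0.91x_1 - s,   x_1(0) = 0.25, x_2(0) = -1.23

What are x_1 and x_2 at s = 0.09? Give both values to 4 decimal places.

0.1412, -1.2500

Heun on (x_1,x_2): k1 = f(s_n, state_n); k2 = f(s_n + h, state_n + h·k1); state_{n+1} = state_n + (h/2)·(k1 + k2).
0.000000: (0.250000, -1.230000)
  k1 = (-1.230000, -0.227500)
  predictor → (0.139300, -1.250475)
  k2 = (-1.187475, -0.216763)
  → (0.141214, -1.249992)
(x_1(0.09), x_2(0.09)) ≈ (0.1412, -1.2500)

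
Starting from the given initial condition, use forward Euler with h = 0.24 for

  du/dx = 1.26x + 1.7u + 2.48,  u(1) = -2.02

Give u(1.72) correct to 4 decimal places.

Euler: u_{n+1} = u_n + h·f(x_n, u_n).
x=1.000000, u=-2.020000: f=0.306000 → u ← -2.020000 + 0.24·0.306000 = -1.946560
x=1.240000, u=-1.946560: f=0.733248 → u ← -1.946560 + 0.24·0.733248 = -1.770580
x=1.480000, u=-1.770580: f=1.334813 → u ← -1.770580 + 0.24·1.334813 = -1.450225
u(1.72) ≈ -1.4502

-1.4502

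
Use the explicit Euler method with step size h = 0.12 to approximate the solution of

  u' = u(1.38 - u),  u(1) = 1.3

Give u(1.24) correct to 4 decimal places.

Euler: u_{n+1} = u_n + h·f(t_n, u_n).
t=1.000000, u=1.300000: f=0.104000 → u ← 1.300000 + 0.12·0.104000 = 1.312480
t=1.120000, u=1.312480: f=0.088619 → u ← 1.312480 + 0.12·0.088619 = 1.323114
u(1.24) ≈ 1.3231

1.3231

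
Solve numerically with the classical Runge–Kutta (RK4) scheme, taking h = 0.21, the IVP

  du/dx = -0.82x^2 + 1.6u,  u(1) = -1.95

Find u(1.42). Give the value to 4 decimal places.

RK4: k1 = f(x_n, u_n); k2 = f(x_n + h/2, u_n + (h/2)·k1); k3 = f(x_n + h/2, u_n + (h/2)·k2); k4 = f(x_n + h, u_n + h·k3); u_{n+1} = u_n + (h/6)·(k1 + 2k2 + 2k3 + k4).
x=1.000000, u=-1.950000:
  k1 = f(1.000000, -1.950000) = -3.940000
  k2 = f(1.105000, -2.363700) = -4.783160
  k3 = f(1.105000, -2.452232) = -4.924811
  k4 = f(1.210000, -2.984210) = -5.975299
  u ← -1.950000 + (0.21/6)·(k1 + 2k2 + 2k3 + k4) = -2.976593
x=1.210000, u=-2.976593:
  k1 = f(1.210000, -2.976593) = -5.963112
  k2 = f(1.315000, -3.602720) = -7.182317
  k3 = f(1.315000, -3.730737) = -7.387143
  k4 = f(1.420000, -4.527894) = -8.898078
  u ← -2.976593 + (0.21/6)·(k1 + 2k2 + 2k3 + k4) = -4.516597
u(1.42) ≈ -4.5166

-4.5166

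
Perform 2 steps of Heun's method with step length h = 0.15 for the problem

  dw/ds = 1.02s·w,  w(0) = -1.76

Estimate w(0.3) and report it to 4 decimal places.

Heun: k1 = f(s_n, w_n); k2 = f(s_n + h, w_n + h·k1); w_{n+1} = w_n + (h/2)·(k1 + k2).
s=0.000000, w=-1.760000:
  k1 = f(0.000000, -1.760000) = 0.000000
  k2 = f(0.150000, -1.760000) = -0.269280
  w ← -1.760000 + (0.15/2)·(0.000000 + (-0.269280)) = -1.780196
s=0.150000, w=-1.780196:
  k1 = f(0.150000, -1.780196) = -0.272370
  k2 = f(0.300000, -1.821051) = -0.557242
  w ← -1.780196 + (0.15/2)·(-0.272370 + (-0.557242)) = -1.842417
w(0.3) ≈ -1.8424

-1.8424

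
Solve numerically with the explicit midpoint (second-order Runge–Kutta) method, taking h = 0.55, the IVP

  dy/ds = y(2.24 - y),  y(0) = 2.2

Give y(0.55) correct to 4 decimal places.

Midpoint: k1 = f(s_n, y_n); k2 = f(s_n + h/2, y_n + (h/2)·k1); y_{n+1} = y_n + h·k2.
s=0.000000, y=2.200000:
  k1 = f(0.000000, 2.200000) = 0.088000
  k2 = f(0.275000, 2.224200) = 0.035142
  y ← 2.200000 + 0.55·0.035142 = 2.219328
y(0.55) ≈ 2.2193

2.2193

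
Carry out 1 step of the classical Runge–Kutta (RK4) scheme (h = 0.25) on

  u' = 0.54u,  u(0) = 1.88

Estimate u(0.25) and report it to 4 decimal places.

RK4: k1 = f(s_n, u_n); k2 = f(s_n + h/2, u_n + (h/2)·k1); k3 = f(s_n + h/2, u_n + (h/2)·k2); k4 = f(s_n + h, u_n + h·k3); u_{n+1} = u_n + (h/6)·(k1 + 2k2 + 2k3 + k4).
s=0.000000, u=1.880000:
  k1 = f(0.000000, 1.880000) = 1.015200
  k2 = f(0.125000, 2.006900) = 1.083726
  k3 = f(0.125000, 2.015466) = 1.088352
  k4 = f(0.250000, 2.152088) = 1.162127
  u ← 1.880000 + (0.25/6)·(k1 + 2k2 + 2k3 + k4) = 2.151728
u(0.25) ≈ 2.1517

2.1517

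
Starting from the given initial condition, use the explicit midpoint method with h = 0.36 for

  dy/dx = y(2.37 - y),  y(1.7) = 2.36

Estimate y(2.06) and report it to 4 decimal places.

Midpoint: k1 = f(x_n, y_n); k2 = f(x_n + h/2, y_n + (h/2)·k1); y_{n+1} = y_n + h·k2.
x=1.700000, y=2.360000:
  k1 = f(1.700000, 2.360000) = 0.023600
  k2 = f(1.880000, 2.364248) = 0.013599
  y ← 2.360000 + 0.36·0.013599 = 2.364896
y(2.06) ≈ 2.3649

2.3649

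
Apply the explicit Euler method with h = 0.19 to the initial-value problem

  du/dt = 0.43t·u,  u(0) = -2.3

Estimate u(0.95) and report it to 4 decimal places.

-2.6769

Euler: u_{n+1} = u_n + h·f(t_n, u_n).
t=0.000000, u=-2.300000: f=0.000000 → u ← -2.300000 + 0.19·0.000000 = -2.300000
t=0.190000, u=-2.300000: f=-0.187910 → u ← -2.300000 + 0.19·(-0.187910) = -2.335703
t=0.380000, u=-2.335703: f=-0.381654 → u ← -2.335703 + 0.19·(-0.381654) = -2.408217
t=0.570000, u=-2.408217: f=-0.590254 → u ← -2.408217 + 0.19·(-0.590254) = -2.520365
t=0.760000, u=-2.520365: f=-0.823655 → u ← -2.520365 + 0.19·(-0.823655) = -2.676860
u(0.95) ≈ -2.6769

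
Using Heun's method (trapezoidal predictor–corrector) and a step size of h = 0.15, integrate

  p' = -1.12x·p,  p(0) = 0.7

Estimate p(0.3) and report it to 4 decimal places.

0.6655

Heun: k1 = f(x_n, p_n); k2 = f(x_n + h, p_n + h·k1); p_{n+1} = p_n + (h/2)·(k1 + k2).
x=0.000000, p=0.700000:
  k1 = f(0.000000, 0.700000) = 0.000000
  k2 = f(0.150000, 0.700000) = -0.117600
  p ← 0.700000 + (0.15/2)·(0.000000 + (-0.117600)) = 0.691180
x=0.150000, p=0.691180:
  k1 = f(0.150000, 0.691180) = -0.116118
  k2 = f(0.300000, 0.673762) = -0.226384
  p ← 0.691180 + (0.15/2)·(-0.116118 + (-0.226384)) = 0.665492
p(0.3) ≈ 0.6655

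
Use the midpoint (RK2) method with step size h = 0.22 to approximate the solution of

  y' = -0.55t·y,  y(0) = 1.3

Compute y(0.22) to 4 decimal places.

1.2827

Midpoint: k1 = f(t_n, y_n); k2 = f(t_n + h/2, y_n + (h/2)·k1); y_{n+1} = y_n + h·k2.
t=0.000000, y=1.300000:
  k1 = f(0.000000, 1.300000) = 0.000000
  k2 = f(0.110000, 1.300000) = -0.078650
  y ← 1.300000 + 0.22·(-0.078650) = 1.282697
y(0.22) ≈ 1.2827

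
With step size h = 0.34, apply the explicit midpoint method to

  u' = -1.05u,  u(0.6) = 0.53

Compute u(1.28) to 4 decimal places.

Midpoint: k1 = f(t_n, u_n); k2 = f(t_n + h/2, u_n + (h/2)·k1); u_{n+1} = u_n + h·k2.
t=0.600000, u=0.530000:
  k1 = f(0.600000, 0.530000) = -0.556500
  k2 = f(0.770000, 0.435395) = -0.457165
  u ← 0.530000 + 0.34·(-0.457165) = 0.374564
t=0.940000, u=0.374564:
  k1 = f(0.940000, 0.374564) = -0.393292
  k2 = f(1.110000, 0.307704) = -0.323090
  u ← 0.374564 + 0.34·(-0.323090) = 0.264714
u(1.28) ≈ 0.2647

0.2647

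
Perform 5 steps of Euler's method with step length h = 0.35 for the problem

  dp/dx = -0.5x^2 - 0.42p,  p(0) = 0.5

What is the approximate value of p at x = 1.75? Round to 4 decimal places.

-0.3575

Euler: p_{n+1} = p_n + h·f(x_n, p_n).
x=0.000000, p=0.500000: f=-0.210000 → p ← 0.500000 + 0.35·(-0.210000) = 0.426500
x=0.350000, p=0.426500: f=-0.240380 → p ← 0.426500 + 0.35·(-0.240380) = 0.342367
x=0.700000, p=0.342367: f=-0.388794 → p ← 0.342367 + 0.35·(-0.388794) = 0.206289
x=1.050000, p=0.206289: f=-0.637891 → p ← 0.206289 + 0.35·(-0.637891) = -0.016973
x=1.400000, p=-0.016973: f=-0.972871 → p ← -0.016973 + 0.35·(-0.972871) = -0.357478
p(1.75) ≈ -0.3575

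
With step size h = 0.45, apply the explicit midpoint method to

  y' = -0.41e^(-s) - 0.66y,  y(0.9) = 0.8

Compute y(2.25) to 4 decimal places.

0.2633

Midpoint: k1 = f(s_n, y_n); k2 = f(s_n + h/2, y_n + (h/2)·k1); y_{n+1} = y_n + h·k2.
s=0.900000, y=0.800000:
  k1 = f(0.900000, 0.800000) = -0.694694
  k2 = f(1.125000, 0.643694) = -0.557946
  y ← 0.800000 + 0.45·(-0.557946) = 0.548925
s=1.350000, y=0.548925:
  k1 = f(1.350000, 0.548925) = -0.468579
  k2 = f(1.575000, 0.443494) = -0.377579
  y ← 0.548925 + 0.45·(-0.377579) = 0.379014
s=1.800000, y=0.379014:
  k1 = f(1.800000, 0.379014) = -0.317922
  k2 = f(2.025000, 0.307481) = -0.257055
  y ← 0.379014 + 0.45·(-0.257055) = 0.263339
y(2.25) ≈ 0.2633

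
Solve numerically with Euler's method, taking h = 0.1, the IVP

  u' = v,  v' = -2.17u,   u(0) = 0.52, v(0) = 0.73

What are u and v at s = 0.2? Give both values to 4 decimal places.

Euler on (u,v): u_{n+1} = u_n + h·u', v_{n+1} = v_n + h·v'.
0.000000: (0.520000, 0.730000); f=(0.730000, -1.128400) → (0.593000, 0.617160)
0.100000: (0.593000, 0.617160); f=(0.617160, -1.286810) → (0.654716, 0.488479)
(u(0.2), v(0.2)) ≈ (0.6547, 0.4885)

0.6547, 0.4885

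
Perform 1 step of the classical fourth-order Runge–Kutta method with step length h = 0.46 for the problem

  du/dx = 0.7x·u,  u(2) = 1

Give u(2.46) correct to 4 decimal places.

RK4: k1 = f(x_n, u_n); k2 = f(x_n + h/2, u_n + (h/2)·k1); k3 = f(x_n + h/2, u_n + (h/2)·k2); k4 = f(x_n + h, u_n + h·k3); u_{n+1} = u_n + (h/6)·(k1 + 2k2 + 2k3 + k4).
x=2.000000, u=1.000000:
  k1 = f(2.000000, 1.000000) = 1.400000
  k2 = f(2.230000, 1.322000) = 2.063642
  k3 = f(2.230000, 1.474638) = 2.301909
  k4 = f(2.460000, 2.058878) = 3.545388
  u ← 1.000000 + (0.46/6)·(k1 + 2k2 + 2k3 + k4) = 2.048531
u(2.46) ≈ 2.0485

2.0485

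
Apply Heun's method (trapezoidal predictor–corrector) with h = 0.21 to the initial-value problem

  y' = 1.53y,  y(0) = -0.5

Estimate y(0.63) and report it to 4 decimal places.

Heun: k1 = f(x_n, y_n); k2 = f(x_n + h, y_n + h·k1); y_{n+1} = y_n + (h/2)·(k1 + k2).
x=0.000000, y=-0.500000:
  k1 = f(0.000000, -0.500000) = -0.765000
  k2 = f(0.210000, -0.660650) = -1.010795
  y ← -0.500000 + (0.21/2)·(-0.765000 + (-1.010795)) = -0.686458
x=0.210000, y=-0.686458:
  k1 = f(0.210000, -0.686458) = -1.050281
  k2 = f(0.420000, -0.907018) = -1.387737
  y ← -0.686458 + (0.21/2)·(-1.050281 + (-1.387737)) = -0.942450
x=0.420000, y=-0.942450:
  k1 = f(0.420000, -0.942450) = -1.441949
  k2 = f(0.630000, -1.245260) = -1.905247
  y ← -0.942450 + (0.21/2)·(-1.441949 + (-1.905247)) = -1.293906
y(0.63) ≈ -1.2939

-1.2939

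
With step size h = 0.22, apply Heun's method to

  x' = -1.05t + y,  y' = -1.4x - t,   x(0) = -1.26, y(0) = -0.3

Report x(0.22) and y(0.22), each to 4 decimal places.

Heun on (x,y): k1 = f(t_n, state_n); k2 = f(t_n + h, state_n + h·k1); state_{n+1} = state_n + (h/2)·(k1 + k2).
0.000000: (-1.260000, -0.300000)
  k1 = (-0.300000, 1.764000)
  predictor → (-1.326000, 0.088080)
  k2 = (-0.142920, 1.636400)
  → (-1.308721, 0.074044)
(x(0.22), y(0.22)) ≈ (-1.3087, 0.0740)

-1.3087, 0.0740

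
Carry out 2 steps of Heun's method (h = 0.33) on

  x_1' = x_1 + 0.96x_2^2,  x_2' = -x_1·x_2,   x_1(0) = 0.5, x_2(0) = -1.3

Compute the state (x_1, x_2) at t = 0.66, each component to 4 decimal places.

1.9642, -0.5926

Heun on (x_1,x_2): k1 = f(t_n, state_n); k2 = f(t_n + h, state_n + h·k1); state_{n+1} = state_n + (h/2)·(k1 + k2).
0.000000: (0.500000, -1.300000)
  k1 = (2.122400, 0.650000)
  predictor → (1.200392, -1.085500)
  k2 = (2.331570, 1.303026)
  → (1.234905, -0.977751)
0.330000: (1.234905, -0.977751)
  k1 = (2.152662, 1.207429)
  predictor → (1.945283, -0.579299)
  k2 = (2.267447, 1.126901)
  → (1.964223, -0.592586)
(x_1(0.66), x_2(0.66)) ≈ (1.9642, -0.5926)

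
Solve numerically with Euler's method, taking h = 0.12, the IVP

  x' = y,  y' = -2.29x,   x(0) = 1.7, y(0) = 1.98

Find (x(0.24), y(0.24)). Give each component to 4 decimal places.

Euler on (x,y): x_{n+1} = x_n + h·x', y_{n+1} = y_n + h·y'.
0.000000: (1.700000, 1.980000); f=(1.980000, -3.893000) → (1.937600, 1.512840)
0.120000: (1.937600, 1.512840); f=(1.512840, -4.437104) → (2.119141, 0.980388)
(x(0.24), y(0.24)) ≈ (2.1191, 0.9804)

2.1191, 0.9804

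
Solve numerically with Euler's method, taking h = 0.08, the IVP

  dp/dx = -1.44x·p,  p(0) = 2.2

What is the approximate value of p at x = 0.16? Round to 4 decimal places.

Euler: p_{n+1} = p_n + h·f(x_n, p_n).
x=0.000000, p=2.200000: f=0.000000 → p ← 2.200000 + 0.08·0.000000 = 2.200000
x=0.080000, p=2.200000: f=-0.253440 → p ← 2.200000 + 0.08·(-0.253440) = 2.179725
p(0.16) ≈ 2.1797

2.1797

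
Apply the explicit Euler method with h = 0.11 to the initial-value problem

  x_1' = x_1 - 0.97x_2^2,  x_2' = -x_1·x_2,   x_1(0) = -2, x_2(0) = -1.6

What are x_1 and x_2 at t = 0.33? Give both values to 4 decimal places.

-4.1832, -3.3557

Euler on (x_1,x_2): x_1_{n+1} = x_1_n + h·x_1', x_2_{n+1} = x_2_n + h·x_2'.
0.000000: (-2.000000, -1.600000); f=(-4.483200, -3.200000) → (-2.493152, -1.952000)
0.110000: (-2.493152, -1.952000); f=(-6.189147, -4.866633) → (-3.173958, -2.487330)
0.220000: (-3.173958, -2.487330); f=(-9.175162, -7.894680) → (-4.183226, -3.355744)
(x_1(0.33), x_2(0.33)) ≈ (-4.1832, -3.3557)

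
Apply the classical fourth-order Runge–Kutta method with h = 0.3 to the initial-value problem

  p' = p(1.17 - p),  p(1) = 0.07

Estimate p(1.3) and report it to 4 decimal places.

0.0970

RK4: k1 = f(x_n, p_n); k2 = f(x_n + h/2, p_n + (h/2)·k1); k3 = f(x_n + h/2, p_n + (h/2)·k2); k4 = f(x_n + h, p_n + h·k3); p_{n+1} = p_n + (h/6)·(k1 + 2k2 + 2k3 + k4).
x=1.000000, p=0.070000:
  k1 = f(1.000000, 0.070000) = 0.077000
  k2 = f(1.150000, 0.081550) = 0.088763
  k3 = f(1.150000, 0.083314) = 0.090537
  k4 = f(1.300000, 0.097161) = 0.104238
  p ← 0.070000 + (0.3/6)·(k1 + 2k2 + 2k3 + k4) = 0.096992
p(1.3) ≈ 0.0970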